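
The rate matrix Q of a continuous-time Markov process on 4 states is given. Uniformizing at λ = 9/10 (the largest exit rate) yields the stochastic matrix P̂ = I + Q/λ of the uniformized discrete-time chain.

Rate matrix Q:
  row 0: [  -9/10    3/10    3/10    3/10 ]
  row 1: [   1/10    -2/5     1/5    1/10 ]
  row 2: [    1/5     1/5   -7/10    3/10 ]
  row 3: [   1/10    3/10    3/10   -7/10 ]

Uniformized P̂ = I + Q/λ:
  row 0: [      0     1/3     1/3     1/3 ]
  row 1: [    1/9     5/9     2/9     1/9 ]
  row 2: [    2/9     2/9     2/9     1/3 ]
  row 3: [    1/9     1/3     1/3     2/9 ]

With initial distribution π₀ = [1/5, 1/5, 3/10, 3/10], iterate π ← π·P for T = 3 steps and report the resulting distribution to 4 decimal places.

t=0: π = [0.2000, 0.2000, 0.3000, 0.3000]
t=1: π = [0.1222, 0.3444, 0.2778, 0.2556]
t=2: π = [0.1284, 0.3790, 0.2642, 0.2284]
t=3: π = [0.1262, 0.3882, 0.2619, 0.2237]

π = [0.1262, 0.3882, 0.2619, 0.2237]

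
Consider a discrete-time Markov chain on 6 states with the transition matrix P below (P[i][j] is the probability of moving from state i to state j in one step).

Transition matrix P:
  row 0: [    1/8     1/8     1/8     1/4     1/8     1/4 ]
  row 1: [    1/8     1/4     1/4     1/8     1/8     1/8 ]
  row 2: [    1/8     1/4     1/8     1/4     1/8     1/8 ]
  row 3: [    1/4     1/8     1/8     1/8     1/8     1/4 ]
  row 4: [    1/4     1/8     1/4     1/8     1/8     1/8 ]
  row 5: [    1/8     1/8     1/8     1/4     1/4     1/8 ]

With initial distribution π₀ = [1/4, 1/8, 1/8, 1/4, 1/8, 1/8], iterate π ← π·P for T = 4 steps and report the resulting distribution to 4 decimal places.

t=0: π = [0.2500, 0.1250, 0.1250, 0.2500, 0.1250, 0.1250]
t=1: π = [0.1719, 0.1563, 0.1563, 0.1875, 0.1406, 0.1875]
t=2: π = [0.1660, 0.1641, 0.1621, 0.1895, 0.1484, 0.1699]
t=3: π = [0.1672, 0.1658, 0.1641, 0.1873, 0.1462, 0.1694]
t=4: π = [0.1667, 0.1662, 0.1640, 0.1876, 0.1462, 0.1693]

π = [0.1667, 0.1662, 0.1640, 0.1876, 0.1462, 0.1693]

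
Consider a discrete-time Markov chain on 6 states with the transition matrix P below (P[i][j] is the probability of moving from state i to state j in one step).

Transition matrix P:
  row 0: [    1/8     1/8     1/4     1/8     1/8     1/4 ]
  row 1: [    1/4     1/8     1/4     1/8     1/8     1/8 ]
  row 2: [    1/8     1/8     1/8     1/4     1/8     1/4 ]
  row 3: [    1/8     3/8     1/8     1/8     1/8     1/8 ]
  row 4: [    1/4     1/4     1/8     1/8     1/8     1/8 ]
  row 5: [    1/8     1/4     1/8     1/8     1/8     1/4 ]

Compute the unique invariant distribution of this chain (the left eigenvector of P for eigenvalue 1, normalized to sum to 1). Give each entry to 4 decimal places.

Balance equations π_j = Σ_i π_i·P[i][j]:
  π_0 = 1/8·π_0 + 1/4·π_1 + 1/8·π_2 + 1/8·π_3 + 1/4·π_4 + 1/8·π_5
  π_1 = 1/8·π_0 + 1/8·π_1 + 1/8·π_2 + 3/8·π_3 + 1/4·π_4 + 1/4·π_5
  π_2 = 1/4·π_0 + 1/4·π_1 + 1/8·π_2 + 1/8·π_3 + 1/8·π_4 + 1/8·π_5
  π_3 = 1/8·π_0 + 1/8·π_1 + 1/4·π_2 + 1/8·π_3 + 1/8·π_4 + 1/8·π_5
  π_4 = 1/8·π_0 + 1/8·π_1 + 1/8·π_2 + 1/8·π_3 + 1/8·π_4 + 1/8·π_5
  normalize: π_0 + π_1 + π_2 + π_3 + π_4 + π_5 = 1
Solving the linear system gives exactly π = [6279/37880, 7617/37880, 809/4735, 693/4735, 1/8, 7233/37880].

π = [0.1658, 0.2011, 0.1709, 0.1464, 0.1250, 0.1909]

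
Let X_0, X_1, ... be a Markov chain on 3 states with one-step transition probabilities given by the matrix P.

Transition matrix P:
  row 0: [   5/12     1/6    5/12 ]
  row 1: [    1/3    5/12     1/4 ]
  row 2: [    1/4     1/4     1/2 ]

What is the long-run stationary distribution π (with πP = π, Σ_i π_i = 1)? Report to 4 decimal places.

π = [0.3267, 0.2673, 0.4059]

Balance equations π_j = Σ_i π_i·P[i][j]:
  π_0 = 5/12·π_0 + 1/3·π_1 + 1/4·π_2
  π_1 = 1/6·π_0 + 5/12·π_1 + 1/4·π_2
  normalize: π_0 + π_1 + π_2 = 1
Solving the linear system gives exactly π = [33/101, 27/101, 41/101].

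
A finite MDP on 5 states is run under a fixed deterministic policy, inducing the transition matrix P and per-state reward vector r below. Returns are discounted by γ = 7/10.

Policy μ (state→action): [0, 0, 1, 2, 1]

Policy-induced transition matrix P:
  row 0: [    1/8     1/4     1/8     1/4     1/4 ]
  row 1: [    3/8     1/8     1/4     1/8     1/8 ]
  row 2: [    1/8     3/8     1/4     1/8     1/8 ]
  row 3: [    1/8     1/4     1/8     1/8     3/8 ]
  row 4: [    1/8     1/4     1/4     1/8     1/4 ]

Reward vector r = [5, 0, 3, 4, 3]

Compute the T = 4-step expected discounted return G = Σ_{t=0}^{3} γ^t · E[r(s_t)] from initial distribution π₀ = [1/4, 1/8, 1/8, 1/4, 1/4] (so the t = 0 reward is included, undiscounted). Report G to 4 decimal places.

G = 7.6006

t=0: π = [0.2500, 0.1250, 0.1250, 0.2500, 0.2500], E[r] = 3.3750, γ^t·E[r] = 3.375000, running G = 3.375000
t=1: π = [0.1563, 0.2500, 0.1875, 0.1563, 0.2500], E[r] = 2.7188, γ^t·E[r] = 1.903125, running G = 5.278125
t=2: π = [0.1875, 0.2422, 0.2109, 0.1445, 0.2148], E[r] = 2.7930, γ^t·E[r] = 1.368555, running G = 6.646680
t=3: π = [0.1855, 0.2461, 0.2085, 0.1484, 0.2114], E[r] = 2.7813, γ^t·E[r] = 0.953969, running G = 7.600648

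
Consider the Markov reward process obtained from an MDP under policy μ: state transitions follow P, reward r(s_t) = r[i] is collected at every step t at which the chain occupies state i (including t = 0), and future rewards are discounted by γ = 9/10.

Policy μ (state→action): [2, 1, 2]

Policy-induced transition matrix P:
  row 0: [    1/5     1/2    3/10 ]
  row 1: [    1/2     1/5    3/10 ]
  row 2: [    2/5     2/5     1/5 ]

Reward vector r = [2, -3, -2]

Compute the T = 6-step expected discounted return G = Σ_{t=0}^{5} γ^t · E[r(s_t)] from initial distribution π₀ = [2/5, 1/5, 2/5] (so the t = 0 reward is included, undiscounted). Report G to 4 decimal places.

t=0: π = [0.4000, 0.2000, 0.4000], E[r] = -0.6000, γ^t·E[r] = -0.600000, running G = -0.600000
t=1: π = [0.3400, 0.4000, 0.2600], E[r] = -1.0400, γ^t·E[r] = -0.936000, running G = -1.536000
t=2: π = [0.3720, 0.3540, 0.2740], E[r] = -0.8660, γ^t·E[r] = -0.701460, running G = -2.237460
t=3: π = [0.3610, 0.3664, 0.2726], E[r] = -0.9224, γ^t·E[r] = -0.672430, running G = -2.909890
t=4: π = [0.3644, 0.3628, 0.2727], E[r] = -0.9051, γ^t·E[r] = -0.593810, running G = -3.503699
t=5: π = [0.3634, 0.3639, 0.2727], E[r] = -0.9103, γ^t·E[r] = -0.537525, running G = -4.041225

G = -4.0412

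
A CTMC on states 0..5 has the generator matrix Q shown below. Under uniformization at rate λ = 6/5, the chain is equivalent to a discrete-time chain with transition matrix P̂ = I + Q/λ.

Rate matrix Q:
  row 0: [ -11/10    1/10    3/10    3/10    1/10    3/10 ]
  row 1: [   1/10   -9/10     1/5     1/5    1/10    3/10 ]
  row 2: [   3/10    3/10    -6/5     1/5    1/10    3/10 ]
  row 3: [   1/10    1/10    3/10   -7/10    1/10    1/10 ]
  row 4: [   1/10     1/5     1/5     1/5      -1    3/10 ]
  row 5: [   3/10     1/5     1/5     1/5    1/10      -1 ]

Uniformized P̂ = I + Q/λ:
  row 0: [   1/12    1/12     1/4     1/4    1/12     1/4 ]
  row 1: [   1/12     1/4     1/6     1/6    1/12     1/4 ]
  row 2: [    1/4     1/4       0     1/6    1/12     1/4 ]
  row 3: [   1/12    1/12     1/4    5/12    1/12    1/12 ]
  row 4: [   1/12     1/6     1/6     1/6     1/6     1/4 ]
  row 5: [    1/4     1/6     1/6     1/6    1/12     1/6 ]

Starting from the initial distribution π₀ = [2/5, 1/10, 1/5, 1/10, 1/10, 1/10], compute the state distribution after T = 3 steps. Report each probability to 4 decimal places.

t=0: π = [0.4000, 0.1000, 0.2000, 0.1000, 0.1000, 0.1000]
t=1: π = [0.1333, 0.1500, 0.1750, 0.2250, 0.0917, 0.2250]
t=2: π = [0.1500, 0.1639, 0.1674, 0.2340, 0.0910, 0.1938]
t=3: π = [0.1435, 0.1623, 0.1708, 0.2377, 0.0909, 0.1948]

π = [0.1435, 0.1623, 0.1708, 0.2377, 0.0909, 0.1948]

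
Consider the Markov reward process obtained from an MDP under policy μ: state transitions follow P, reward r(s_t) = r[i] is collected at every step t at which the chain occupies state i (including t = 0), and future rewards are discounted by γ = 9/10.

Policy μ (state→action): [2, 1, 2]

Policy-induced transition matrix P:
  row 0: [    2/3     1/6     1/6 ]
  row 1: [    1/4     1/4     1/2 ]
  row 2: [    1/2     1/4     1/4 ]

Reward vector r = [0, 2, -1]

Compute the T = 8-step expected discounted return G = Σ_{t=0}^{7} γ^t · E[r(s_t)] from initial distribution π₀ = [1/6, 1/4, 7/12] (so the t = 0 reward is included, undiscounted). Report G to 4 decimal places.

G = 0.6556

t=0: π = [0.1667, 0.2500, 0.5833], E[r] = -0.0833, γ^t·E[r] = -0.083333, running G = -0.083333
t=1: π = [0.4653, 0.2361, 0.2986], E[r] = 0.1736, γ^t·E[r] = 0.156250, running G = 0.072917
t=2: π = [0.5185, 0.2112, 0.2703], E[r] = 0.1522, γ^t·E[r] = 0.123281, running G = 0.196198
t=3: π = [0.5336, 0.2068, 0.2596], E[r] = 0.1540, γ^t·E[r] = 0.112254, running G = 0.308452
t=4: π = [0.5372, 0.2055, 0.2572], E[r] = 0.1538, γ^t·E[r] = 0.100931, running G = 0.409383
t=5: π = [0.5382, 0.2052, 0.2566], E[r] = 0.1538, γ^t·E[r] = 0.090845, running G = 0.500228
t=6: π = [0.5384, 0.2052, 0.2565], E[r] = 0.1538, γ^t·E[r] = 0.081760, running G = 0.581988
t=7: π = [0.5384, 0.2051, 0.2564], E[r] = 0.1538, γ^t·E[r] = 0.073584, running G = 0.655572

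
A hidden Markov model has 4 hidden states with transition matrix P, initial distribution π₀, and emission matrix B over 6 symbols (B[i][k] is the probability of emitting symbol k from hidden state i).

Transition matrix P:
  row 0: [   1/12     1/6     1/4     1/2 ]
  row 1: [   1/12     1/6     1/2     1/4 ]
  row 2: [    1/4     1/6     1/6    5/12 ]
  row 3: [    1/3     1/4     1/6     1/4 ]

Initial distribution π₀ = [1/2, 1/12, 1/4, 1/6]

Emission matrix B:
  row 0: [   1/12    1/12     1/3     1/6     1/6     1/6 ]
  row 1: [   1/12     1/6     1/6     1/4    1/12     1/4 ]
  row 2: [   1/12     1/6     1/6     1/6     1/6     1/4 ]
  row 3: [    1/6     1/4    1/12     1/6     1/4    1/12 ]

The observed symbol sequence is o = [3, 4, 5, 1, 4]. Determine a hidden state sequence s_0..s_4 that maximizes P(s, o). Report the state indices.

path = [0, 3, 1, 2, 3]

t=0: δ = [8.333e-02, 2.083e-02, 4.167e-02, 2.778e-02]  (obs o_0=3)
t=1: δ = [1.736e-03, 1.157e-03, 3.472e-03, 1.042e-02]  ψ = [2, 0, 0, 0]  (obs o_1=4)
t=2: δ = [5.787e-04, 6.510e-04, 4.340e-04, 2.170e-04]  ψ = [3, 3, 3, 3]  (obs o_2=5)
t=3: δ = [9.042e-06, 1.808e-05, 5.425e-05, 7.234e-05]  ψ = [2, 1, 1, 0]  (obs o_3=1)
t=4: δ = [4.019e-06, 1.507e-06, 2.009e-06, 5.651e-06]  ψ = [3, 3, 3, 2]  (obs o_4=4)
backtrack: best end state = 3; path = [0, 3, 1, 2, 3]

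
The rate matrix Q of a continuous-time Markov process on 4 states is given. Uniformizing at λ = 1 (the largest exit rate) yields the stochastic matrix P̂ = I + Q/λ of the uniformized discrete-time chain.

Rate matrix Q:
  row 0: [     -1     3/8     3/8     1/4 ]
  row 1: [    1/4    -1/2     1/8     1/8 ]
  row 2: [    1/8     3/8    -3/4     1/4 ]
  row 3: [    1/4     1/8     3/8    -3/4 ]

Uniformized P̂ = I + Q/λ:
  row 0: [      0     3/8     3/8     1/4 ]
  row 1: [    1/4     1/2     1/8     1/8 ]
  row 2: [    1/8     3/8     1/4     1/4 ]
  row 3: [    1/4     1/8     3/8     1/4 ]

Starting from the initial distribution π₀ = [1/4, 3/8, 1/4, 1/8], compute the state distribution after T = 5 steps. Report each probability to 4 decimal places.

t=0: π = [0.2500, 0.3750, 0.2500, 0.1250]
t=1: π = [0.1563, 0.3906, 0.2500, 0.2031]
t=2: π = [0.1797, 0.3730, 0.2461, 0.2012]
t=3: π = [0.1743, 0.3713, 0.2510, 0.2034]
t=4: π = [0.1750, 0.3706, 0.2508, 0.2036]
t=5: π = [0.1749, 0.3704, 0.2510, 0.2037]

π = [0.1749, 0.3704, 0.2510, 0.2037]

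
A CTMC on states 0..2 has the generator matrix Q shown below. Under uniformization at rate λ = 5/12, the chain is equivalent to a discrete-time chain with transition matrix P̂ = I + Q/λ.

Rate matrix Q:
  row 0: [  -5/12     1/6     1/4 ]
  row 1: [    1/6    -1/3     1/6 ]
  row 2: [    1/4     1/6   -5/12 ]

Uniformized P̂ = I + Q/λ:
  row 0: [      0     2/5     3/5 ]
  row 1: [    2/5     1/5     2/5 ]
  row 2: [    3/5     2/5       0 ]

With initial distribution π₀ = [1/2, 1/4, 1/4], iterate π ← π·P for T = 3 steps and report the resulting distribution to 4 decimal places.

t=0: π = [0.5000, 0.2500, 0.2500]
t=1: π = [0.2500, 0.3500, 0.4000]
t=2: π = [0.3800, 0.3300, 0.2900]
t=3: π = [0.3060, 0.3340, 0.3600]

π = [0.3060, 0.3340, 0.3600]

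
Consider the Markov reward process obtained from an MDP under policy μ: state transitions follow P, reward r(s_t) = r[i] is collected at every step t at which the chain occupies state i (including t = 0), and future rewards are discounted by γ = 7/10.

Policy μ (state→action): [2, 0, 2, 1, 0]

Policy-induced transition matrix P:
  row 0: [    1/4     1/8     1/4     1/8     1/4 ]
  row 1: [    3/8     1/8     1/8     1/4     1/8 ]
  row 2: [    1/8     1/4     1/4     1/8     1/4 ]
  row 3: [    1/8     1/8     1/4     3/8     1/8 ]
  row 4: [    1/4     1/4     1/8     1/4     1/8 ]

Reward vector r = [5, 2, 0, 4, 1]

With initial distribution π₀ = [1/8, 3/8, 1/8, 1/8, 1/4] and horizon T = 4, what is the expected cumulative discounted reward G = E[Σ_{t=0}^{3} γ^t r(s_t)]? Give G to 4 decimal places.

G = 6.1522

t=0: π = [0.1250, 0.3750, 0.1250, 0.1250, 0.2500], E[r] = 2.1250, γ^t·E[r] = 2.125000, running G = 2.125000
t=1: π = [0.2656, 0.1719, 0.1719, 0.2344, 0.1563], E[r] = 2.7656, γ^t·E[r] = 1.935938, running G = 4.060938
t=2: π = [0.2207, 0.1660, 0.2090, 0.2246, 0.1797], E[r] = 2.5137, γ^t·E[r] = 1.231699, running G = 5.292637
t=3: π = [0.2166, 0.1736, 0.2068, 0.2244, 0.1787], E[r] = 2.5061, γ^t·E[r] = 0.859594, running G = 6.152230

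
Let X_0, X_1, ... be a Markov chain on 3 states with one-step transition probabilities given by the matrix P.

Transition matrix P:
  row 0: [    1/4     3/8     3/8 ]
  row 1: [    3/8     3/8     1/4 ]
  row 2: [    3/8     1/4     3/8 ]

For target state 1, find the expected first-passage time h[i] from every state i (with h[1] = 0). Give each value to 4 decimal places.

First-step conditioning: h[1] = 0; for i ≠ 1, h[i] = 1 + Σ_k P[i][k]·h[k].
  h[0] = 1 + 1/4·h[0] + 3/8·h[2]
  h[2] = 1 + 3/8·h[0] + 3/8·h[2]
Solving the 2×2 linear system over states ≠ 1 gives exactly h = [64/21, 0, 24/7] (h[1] = 0 is the target).

h = [3.0476, 0.0000, 3.4286]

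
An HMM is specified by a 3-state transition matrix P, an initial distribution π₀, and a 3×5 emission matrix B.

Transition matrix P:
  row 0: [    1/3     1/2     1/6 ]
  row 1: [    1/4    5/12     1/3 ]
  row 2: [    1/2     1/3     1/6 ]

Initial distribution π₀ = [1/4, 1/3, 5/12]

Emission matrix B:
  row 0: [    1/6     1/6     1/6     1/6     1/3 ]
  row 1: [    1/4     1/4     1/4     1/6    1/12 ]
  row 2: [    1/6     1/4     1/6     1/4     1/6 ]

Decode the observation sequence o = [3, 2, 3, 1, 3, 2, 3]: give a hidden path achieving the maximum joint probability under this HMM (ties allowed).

t=0: δ = [4.167e-02, 5.556e-02, 1.042e-01]  (obs o_0=3)
t=1: δ = [8.681e-03, 8.681e-03, 3.086e-03]  ψ = [2, 2, 1]  (obs o_1=2)
t=2: δ = [4.823e-04, 7.234e-04, 7.234e-04]  ψ = [0, 0, 1]  (obs o_2=3)
t=3: δ = [6.028e-05, 7.535e-05, 6.028e-05]  ψ = [2, 1, 1]  (obs o_3=1)
t=4: δ = [5.023e-06, 5.233e-06, 6.279e-06]  ψ = [2, 1, 1]  (obs o_4=3)
t=5: δ = [5.233e-07, 6.279e-07, 2.907e-07]  ψ = [2, 0, 1]  (obs o_5=2)
t=6: δ = [2.907e-08, 4.361e-08, 5.233e-08]  ψ = [0, 0, 1]  (obs o_6=3)
backtrack: best end state = 2; path = [2, 0, 1, 2, 0, 1, 2]

path = [2, 0, 1, 2, 0, 1, 2]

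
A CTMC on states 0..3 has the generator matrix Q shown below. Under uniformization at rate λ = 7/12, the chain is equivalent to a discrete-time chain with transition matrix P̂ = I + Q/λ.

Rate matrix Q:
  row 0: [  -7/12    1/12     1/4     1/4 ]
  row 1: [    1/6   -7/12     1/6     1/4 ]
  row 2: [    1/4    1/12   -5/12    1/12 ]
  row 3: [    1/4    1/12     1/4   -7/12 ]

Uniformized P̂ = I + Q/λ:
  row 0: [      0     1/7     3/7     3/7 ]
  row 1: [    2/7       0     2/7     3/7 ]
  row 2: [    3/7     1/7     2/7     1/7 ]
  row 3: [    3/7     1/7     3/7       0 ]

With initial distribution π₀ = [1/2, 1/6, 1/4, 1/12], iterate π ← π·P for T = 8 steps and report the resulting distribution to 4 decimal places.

π = [0.2878, 0.1250, 0.3594, 0.2279]

t=0: π = [0.5000, 0.1667, 0.2500, 0.0833]
t=1: π = [0.1905, 0.1190, 0.3690, 0.3214]
t=2: π = [0.3299, 0.1259, 0.3588, 0.1854]
t=3: π = [0.2692, 0.1249, 0.3593, 0.2466]
t=4: π = [0.2954, 0.1250, 0.3594, 0.2202]
t=5: π = [0.2841, 0.1250, 0.3594, 0.2315]
t=6: π = [0.2889, 0.1250, 0.3594, 0.2267]
t=7: π = [0.2869, 0.1250, 0.3594, 0.2287]
t=8: π = [0.2878, 0.1250, 0.3594, 0.2279]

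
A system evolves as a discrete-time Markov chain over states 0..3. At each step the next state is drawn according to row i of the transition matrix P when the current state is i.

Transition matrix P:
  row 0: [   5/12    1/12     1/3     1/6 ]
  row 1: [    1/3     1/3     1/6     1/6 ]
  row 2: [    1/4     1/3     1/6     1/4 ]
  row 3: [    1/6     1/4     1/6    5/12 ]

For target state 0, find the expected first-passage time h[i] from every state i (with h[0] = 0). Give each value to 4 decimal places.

First-step conditioning: h[0] = 0; for i ≠ 0, h[i] = 1 + Σ_k P[i][k]·h[k].
  h[1] = 1 + 1/3·h[1] + 1/6·h[2] + 1/6·h[3]
  h[2] = 1 + 1/3·h[1] + 1/6·h[2] + 1/4·h[3]
  h[3] = 1 + 1/4·h[1] + 1/6·h[2] + 5/12·h[3]
Solving the 3×3 linear system over states ≠ 0 gives exactly h = [0, 648/181, 714/181, 792/181] (h[0] = 0 is the target).

h = [0.0000, 3.5801, 3.9448, 4.3757]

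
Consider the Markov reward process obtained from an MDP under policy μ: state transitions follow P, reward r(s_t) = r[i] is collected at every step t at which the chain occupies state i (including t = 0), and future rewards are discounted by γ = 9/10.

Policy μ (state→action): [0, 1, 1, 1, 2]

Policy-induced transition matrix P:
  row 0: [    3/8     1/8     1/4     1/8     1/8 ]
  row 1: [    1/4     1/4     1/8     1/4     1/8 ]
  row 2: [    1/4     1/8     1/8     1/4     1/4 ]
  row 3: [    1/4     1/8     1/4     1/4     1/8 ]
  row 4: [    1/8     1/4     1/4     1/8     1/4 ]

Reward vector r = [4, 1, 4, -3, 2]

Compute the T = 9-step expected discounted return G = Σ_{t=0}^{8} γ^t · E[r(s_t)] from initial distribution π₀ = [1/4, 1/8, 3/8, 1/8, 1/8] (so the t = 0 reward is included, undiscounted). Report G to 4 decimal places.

t=0: π = [0.2500, 0.1250, 0.3750, 0.1250, 0.1250], E[r] = 2.5000, γ^t·E[r] = 2.500000, running G = 2.500000
t=1: π = [0.2656, 0.1563, 0.1875, 0.2031, 0.1875], E[r] = 1.7344, γ^t·E[r] = 1.560938, running G = 4.060938
t=2: π = [0.2598, 0.1680, 0.2070, 0.1934, 0.1719], E[r] = 1.7988, γ^t·E[r] = 1.457051, running G = 5.517988
t=3: π = [0.2610, 0.1675, 0.2031, 0.1960, 0.1724], E[r] = 1.7805, γ^t·E[r] = 1.297997, running G = 6.815986
t=4: π = [0.2611, 0.1675, 0.2037, 0.1958, 0.1719], E[r] = 1.7829, γ^t·E[r] = 1.169739, running G = 7.985725
t=5: π = [0.2611, 0.1674, 0.2036, 0.1959, 0.1720], E[r] = 1.7827, γ^t·E[r] = 1.052669, running G = 9.038393
t=6: π = [0.2611, 0.1674, 0.2036, 0.1959, 0.1719], E[r] = 1.7828, γ^t·E[r] = 0.947454, running G = 9.985847
t=7: π = [0.2612, 0.1674, 0.2036, 0.1959, 0.1719], E[r] = 1.7828, γ^t·E[r] = 0.852709, running G = 10.838556
t=8: π = [0.2612, 0.1674, 0.2036, 0.1959, 0.1719], E[r] = 1.7828, γ^t·E[r] = 0.767439, running G = 11.605995

G = 11.6060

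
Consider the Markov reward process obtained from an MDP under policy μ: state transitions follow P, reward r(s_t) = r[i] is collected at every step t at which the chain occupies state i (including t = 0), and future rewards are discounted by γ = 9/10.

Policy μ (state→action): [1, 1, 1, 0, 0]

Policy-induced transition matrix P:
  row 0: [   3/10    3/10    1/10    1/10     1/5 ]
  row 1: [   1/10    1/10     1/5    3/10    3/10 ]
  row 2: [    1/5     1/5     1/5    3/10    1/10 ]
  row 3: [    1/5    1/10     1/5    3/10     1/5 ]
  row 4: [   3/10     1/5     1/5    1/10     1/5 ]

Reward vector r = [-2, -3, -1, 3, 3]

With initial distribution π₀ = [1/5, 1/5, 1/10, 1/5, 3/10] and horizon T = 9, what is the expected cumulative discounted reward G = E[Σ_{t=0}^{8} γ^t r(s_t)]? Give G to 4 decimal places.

t=0: π = [0.2000, 0.2000, 0.1000, 0.2000, 0.3000], E[r] = 0.4000, γ^t·E[r] = 0.400000, running G = 0.400000
t=1: π = [0.2300, 0.1800, 0.1800, 0.2000, 0.2100], E[r] = 0.0500, γ^t·E[r] = 0.045000, running G = 0.445000
t=2: π = [0.2260, 0.1850, 0.1770, 0.2120, 0.2000], E[r] = 0.0520, γ^t·E[r] = 0.042120, running G = 0.487120
t=3: π = [0.2241, 0.1829, 0.1774, 0.2148, 0.2008], E[r] = 0.0725, γ^t·E[r] = 0.052853, running G = 0.539973
t=4: π = [0.2242, 0.1826, 0.1776, 0.2150, 0.2006], E[r] = 0.0728, γ^t·E[r] = 0.047764, running G = 0.587737
t=5: π = [0.2242, 0.1827, 0.1776, 0.2151, 0.2005], E[r] = 0.0727, γ^t·E[r] = 0.042929, running G = 0.630666
t=6: π = [0.2242, 0.1827, 0.1776, 0.2151, 0.2005], E[r] = 0.0727, γ^t·E[r] = 0.038662, running G = 0.669328
t=7: π = [0.2242, 0.1826, 0.1776, 0.2151, 0.2005], E[r] = 0.0728, γ^t·E[r] = 0.034797, running G = 0.704125
t=8: π = [0.2242, 0.1826, 0.1776, 0.2151, 0.2005], E[r] = 0.0728, γ^t·E[r] = 0.031317, running G = 0.735442

G = 0.7354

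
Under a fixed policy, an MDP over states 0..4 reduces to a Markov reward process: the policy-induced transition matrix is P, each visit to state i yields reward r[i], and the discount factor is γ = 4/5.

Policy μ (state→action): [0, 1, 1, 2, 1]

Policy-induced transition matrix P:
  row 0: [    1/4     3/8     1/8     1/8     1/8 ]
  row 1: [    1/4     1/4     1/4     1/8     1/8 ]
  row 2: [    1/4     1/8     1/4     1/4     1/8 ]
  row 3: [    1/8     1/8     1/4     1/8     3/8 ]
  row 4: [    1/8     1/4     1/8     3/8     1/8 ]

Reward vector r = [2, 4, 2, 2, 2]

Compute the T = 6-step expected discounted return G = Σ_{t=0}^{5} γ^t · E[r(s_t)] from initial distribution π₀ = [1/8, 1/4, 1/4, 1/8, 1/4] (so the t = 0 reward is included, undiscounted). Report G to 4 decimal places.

G = 9.0781

t=0: π = [0.1250, 0.2500, 0.2500, 0.1250, 0.2500], E[r] = 2.5000, γ^t·E[r] = 2.500000, running G = 2.500000
t=1: π = [0.2031, 0.2188, 0.2031, 0.2188, 0.1563], E[r] = 2.4375, γ^t·E[r] = 1.950000, running G = 4.450000
t=2: π = [0.2031, 0.2227, 0.2051, 0.1895, 0.1797], E[r] = 2.4453, γ^t·E[r] = 1.565000, running G = 6.015000
t=3: π = [0.2039, 0.2261, 0.2021, 0.1956, 0.1724], E[r] = 2.4521, γ^t·E[r] = 1.255500, running G = 7.270500
t=4: π = [0.2040, 0.2258, 0.2030, 0.1934, 0.1739], E[r] = 2.4515, γ^t·E[r] = 1.004150, running G = 8.274650
t=5: π = [0.2041, 0.2260, 0.2028, 0.1938, 0.1733], E[r] = 2.4519, γ^t·E[r] = 0.803445, running G = 9.078095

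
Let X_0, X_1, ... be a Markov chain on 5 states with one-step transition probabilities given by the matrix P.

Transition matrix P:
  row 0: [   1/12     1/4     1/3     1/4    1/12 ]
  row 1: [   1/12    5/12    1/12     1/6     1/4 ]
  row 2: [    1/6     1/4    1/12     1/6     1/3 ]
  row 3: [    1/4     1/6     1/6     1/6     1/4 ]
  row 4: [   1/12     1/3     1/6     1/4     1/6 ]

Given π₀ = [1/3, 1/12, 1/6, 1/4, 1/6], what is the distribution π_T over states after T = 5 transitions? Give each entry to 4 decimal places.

π = [0.1285, 0.3026, 0.1504, 0.1960, 0.2225]

t=0: π = [0.3333, 0.0833, 0.1667, 0.2500, 0.1667]
t=1: π = [0.1389, 0.2569, 0.2014, 0.2083, 0.1944]
t=2: π = [0.1348, 0.2917, 0.1516, 0.1944, 0.2274]
t=3: π = [0.1284, 0.3014, 0.1522, 0.1969, 0.2212]
t=4: π = [0.1288, 0.3023, 0.1503, 0.1958, 0.2229]
t=5: π = [0.1285, 0.3026, 0.1504, 0.1960, 0.2225]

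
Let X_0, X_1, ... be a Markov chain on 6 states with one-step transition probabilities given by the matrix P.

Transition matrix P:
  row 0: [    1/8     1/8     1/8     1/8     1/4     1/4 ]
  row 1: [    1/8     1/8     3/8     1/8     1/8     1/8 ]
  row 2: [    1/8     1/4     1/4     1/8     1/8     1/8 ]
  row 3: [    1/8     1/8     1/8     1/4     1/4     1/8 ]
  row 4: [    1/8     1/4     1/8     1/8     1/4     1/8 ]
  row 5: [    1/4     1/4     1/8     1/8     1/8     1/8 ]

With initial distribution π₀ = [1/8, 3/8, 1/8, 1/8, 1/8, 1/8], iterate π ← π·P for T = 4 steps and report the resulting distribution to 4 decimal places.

t=0: π = [0.1250, 0.3750, 0.1250, 0.1250, 0.1250, 0.1250]
t=1: π = [0.1406, 0.1719, 0.2344, 0.1406, 0.1719, 0.1406]
t=2: π = [0.1426, 0.1934, 0.1973, 0.1426, 0.1816, 0.1426]
t=3: π = [0.1428, 0.1902, 0.1980, 0.1428, 0.1833, 0.1428]
t=4: π = [0.1429, 0.1905, 0.1973, 0.1429, 0.1836, 0.1429]

π = [0.1429, 0.1905, 0.1973, 0.1429, 0.1836, 0.1429]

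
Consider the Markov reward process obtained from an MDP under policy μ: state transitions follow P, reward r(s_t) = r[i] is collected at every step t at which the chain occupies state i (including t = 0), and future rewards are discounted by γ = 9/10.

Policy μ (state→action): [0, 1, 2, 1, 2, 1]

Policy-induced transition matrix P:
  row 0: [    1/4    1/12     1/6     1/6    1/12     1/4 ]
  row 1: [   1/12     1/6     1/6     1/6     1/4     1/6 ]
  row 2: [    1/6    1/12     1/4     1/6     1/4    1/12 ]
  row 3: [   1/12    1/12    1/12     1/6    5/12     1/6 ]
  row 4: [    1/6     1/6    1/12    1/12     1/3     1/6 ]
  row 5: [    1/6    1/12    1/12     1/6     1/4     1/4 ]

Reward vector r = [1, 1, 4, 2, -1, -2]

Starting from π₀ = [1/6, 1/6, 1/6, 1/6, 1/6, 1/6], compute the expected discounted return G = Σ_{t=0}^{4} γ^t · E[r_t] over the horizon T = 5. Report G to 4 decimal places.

G = 2.2363

t=0: π = [0.1667, 0.1667, 0.1667, 0.1667, 0.1667, 0.1667], E[r] = 0.8333, γ^t·E[r] = 0.833333, running G = 0.833333
t=1: π = [0.1528, 0.1111, 0.1389, 0.1528, 0.2639, 0.1806], E[r] = 0.5000, γ^t·E[r] = 0.450000, running G = 1.283333
t=2: π = [0.1574, 0.1146, 0.1285, 0.1447, 0.2720, 0.1829], E[r] = 0.4375, γ^t·E[r] = 0.354375, running G = 1.637708
t=3: π = [0.1582, 0.1155, 0.1274, 0.1440, 0.2705, 0.1843], E[r] = 0.4322, γ^t·E[r] = 0.315070, running G = 1.952779
t=4: π = [0.1582, 0.1155, 0.1274, 0.1441, 0.2702, 0.1846], E[r] = 0.4321, γ^t·E[r] = 0.283516, running G = 2.236294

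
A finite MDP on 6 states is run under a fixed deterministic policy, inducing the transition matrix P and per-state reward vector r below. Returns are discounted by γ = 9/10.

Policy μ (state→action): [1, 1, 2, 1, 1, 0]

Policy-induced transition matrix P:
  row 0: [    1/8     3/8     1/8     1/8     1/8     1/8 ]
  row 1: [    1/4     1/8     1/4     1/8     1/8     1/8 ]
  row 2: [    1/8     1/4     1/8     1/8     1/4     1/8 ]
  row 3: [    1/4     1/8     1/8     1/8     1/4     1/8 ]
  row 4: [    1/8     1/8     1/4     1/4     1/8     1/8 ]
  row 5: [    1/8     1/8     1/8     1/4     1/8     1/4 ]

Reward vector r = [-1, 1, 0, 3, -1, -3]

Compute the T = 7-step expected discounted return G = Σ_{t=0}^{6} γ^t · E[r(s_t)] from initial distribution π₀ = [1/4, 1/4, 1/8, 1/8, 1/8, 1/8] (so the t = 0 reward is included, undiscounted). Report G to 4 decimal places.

t=0: π = [0.2500, 0.2500, 0.1250, 0.1250, 0.1250, 0.1250], E[r] = -0.1250, γ^t·E[r] = -0.125000, running G = -0.125000
t=1: π = [0.1719, 0.2031, 0.1719, 0.1563, 0.1563, 0.1406], E[r] = -0.0781, γ^t·E[r] = -0.070313, running G = -0.195313
t=2: π = [0.1699, 0.1895, 0.1699, 0.1621, 0.1660, 0.1426], E[r] = -0.0879, γ^t·E[r] = -0.071191, running G = -0.266504
t=3: π = [0.1689, 0.1887, 0.1694, 0.1636, 0.1665, 0.1428], E[r] = -0.0845, γ^t·E[r] = -0.061581, running G = -0.328084
t=4: π = [0.1690, 0.1884, 0.1694, 0.1637, 0.1666, 0.1429], E[r] = -0.0848, γ^t·E[r] = -0.055643, running G = -0.383727
t=5: π = [0.1690, 0.1884, 0.1694, 0.1637, 0.1666, 0.1429], E[r] = -0.0847, γ^t·E[r] = -0.050029, running G = -0.433756
t=6: π = [0.1690, 0.1884, 0.1694, 0.1637, 0.1666, 0.1429], E[r] = -0.0847, γ^t·E[r] = -0.045032, running G = -0.478788

G = -0.4788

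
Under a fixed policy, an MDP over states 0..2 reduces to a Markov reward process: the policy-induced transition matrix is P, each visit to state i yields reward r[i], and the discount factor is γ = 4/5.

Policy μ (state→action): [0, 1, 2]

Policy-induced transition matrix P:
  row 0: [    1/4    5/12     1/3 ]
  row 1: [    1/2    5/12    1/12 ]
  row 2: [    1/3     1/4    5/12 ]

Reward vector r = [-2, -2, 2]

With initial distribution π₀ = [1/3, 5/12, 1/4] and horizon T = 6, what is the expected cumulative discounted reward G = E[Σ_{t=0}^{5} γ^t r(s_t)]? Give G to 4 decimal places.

G = -3.6046

t=0: π = [0.3333, 0.4167, 0.2500], E[r] = -1.0000, γ^t·E[r] = -1.000000, running G = -1.000000
t=1: π = [0.3750, 0.3750, 0.2500], E[r] = -1.0000, γ^t·E[r] = -0.800000, running G = -1.800000
t=2: π = [0.3646, 0.3750, 0.2604], E[r] = -0.9583, γ^t·E[r] = -0.613333, running G = -2.413333
t=3: π = [0.3655, 0.3733, 0.2613], E[r] = -0.9549, γ^t·E[r] = -0.488889, running G = -2.902222
t=4: π = [0.3651, 0.3731, 0.2618], E[r] = -0.9528, γ^t·E[r] = -0.390281, running G = -3.292504
t=5: π = [0.3651, 0.3730, 0.2619], E[r] = -0.9525, γ^t·E[r] = -0.312122, running G = -3.604626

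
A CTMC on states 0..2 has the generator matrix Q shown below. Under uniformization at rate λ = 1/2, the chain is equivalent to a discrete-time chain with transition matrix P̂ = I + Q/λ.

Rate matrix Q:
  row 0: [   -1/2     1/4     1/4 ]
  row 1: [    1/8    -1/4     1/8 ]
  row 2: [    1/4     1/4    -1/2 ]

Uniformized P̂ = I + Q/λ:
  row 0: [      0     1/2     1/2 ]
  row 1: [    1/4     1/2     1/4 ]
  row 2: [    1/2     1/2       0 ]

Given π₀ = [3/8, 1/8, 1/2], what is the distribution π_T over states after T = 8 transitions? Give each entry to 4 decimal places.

t=0: π = [0.3750, 0.1250, 0.5000]
t=1: π = [0.2813, 0.5000, 0.2188]
t=2: π = [0.2344, 0.5000, 0.2656]
t=3: π = [0.2578, 0.5000, 0.2422]
t=4: π = [0.2461, 0.5000, 0.2539]
t=5: π = [0.2520, 0.5000, 0.2480]
t=6: π = [0.2490, 0.5000, 0.2510]
t=7: π = [0.2505, 0.5000, 0.2495]
t=8: π = [0.2498, 0.5000, 0.2502]

π = [0.2498, 0.5000, 0.2502]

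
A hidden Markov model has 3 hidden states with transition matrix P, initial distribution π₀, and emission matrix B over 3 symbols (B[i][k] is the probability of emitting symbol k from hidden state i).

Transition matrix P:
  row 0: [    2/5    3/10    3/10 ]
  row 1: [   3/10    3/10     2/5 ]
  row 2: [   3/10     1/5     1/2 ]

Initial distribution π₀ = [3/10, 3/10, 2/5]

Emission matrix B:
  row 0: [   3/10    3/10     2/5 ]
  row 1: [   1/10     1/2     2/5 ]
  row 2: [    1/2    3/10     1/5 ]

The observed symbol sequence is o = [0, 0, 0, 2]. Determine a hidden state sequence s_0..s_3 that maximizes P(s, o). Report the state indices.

path = [2, 2, 2, 0]

t=0: δ = [9.000e-02, 3.000e-02, 2.000e-01]  (obs o_0=0)
t=1: δ = [1.800e-02, 4.000e-03, 5.000e-02]  ψ = [2, 2, 2]  (obs o_1=0)
t=2: δ = [4.500e-03, 1.000e-03, 1.250e-02]  ψ = [2, 2, 2]  (obs o_2=0)
t=3: δ = [1.500e-03, 1.000e-03, 1.250e-03]  ψ = [2, 2, 2]  (obs o_3=2)
backtrack: best end state = 0; path = [2, 2, 2, 0]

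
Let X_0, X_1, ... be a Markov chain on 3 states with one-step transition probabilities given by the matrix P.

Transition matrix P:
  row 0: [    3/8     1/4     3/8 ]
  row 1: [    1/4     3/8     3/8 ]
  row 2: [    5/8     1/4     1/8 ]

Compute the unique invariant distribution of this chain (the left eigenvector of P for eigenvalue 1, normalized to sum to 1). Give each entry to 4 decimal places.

π = [0.4143, 0.2857, 0.3000]

Balance equations π_j = Σ_i π_i·P[i][j]:
  π_0 = 3/8·π_0 + 1/4·π_1 + 5/8·π_2
  π_1 = 1/4·π_0 + 3/8·π_1 + 1/4·π_2
  normalize: π_0 + π_1 + π_2 = 1
Solving the linear system gives exactly π = [29/70, 2/7, 3/10].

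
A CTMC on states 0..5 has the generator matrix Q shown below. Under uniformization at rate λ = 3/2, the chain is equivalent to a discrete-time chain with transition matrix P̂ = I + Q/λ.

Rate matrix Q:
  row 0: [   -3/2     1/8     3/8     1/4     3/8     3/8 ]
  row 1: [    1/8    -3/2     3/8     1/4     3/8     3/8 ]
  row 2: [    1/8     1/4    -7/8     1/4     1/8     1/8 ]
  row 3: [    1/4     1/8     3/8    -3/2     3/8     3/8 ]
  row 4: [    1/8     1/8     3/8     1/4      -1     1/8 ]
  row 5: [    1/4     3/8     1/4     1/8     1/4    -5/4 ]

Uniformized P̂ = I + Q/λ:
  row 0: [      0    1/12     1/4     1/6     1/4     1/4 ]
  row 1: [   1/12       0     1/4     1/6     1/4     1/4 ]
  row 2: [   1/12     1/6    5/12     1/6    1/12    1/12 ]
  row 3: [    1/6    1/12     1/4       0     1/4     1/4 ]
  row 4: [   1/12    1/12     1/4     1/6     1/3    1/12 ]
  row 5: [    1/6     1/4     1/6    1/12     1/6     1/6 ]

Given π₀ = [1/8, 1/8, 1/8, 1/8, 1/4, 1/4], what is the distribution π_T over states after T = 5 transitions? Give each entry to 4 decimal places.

t=0: π = [0.1250, 0.1250, 0.1250, 0.1250, 0.2500, 0.2500]
t=1: π = [0.1042, 0.1250, 0.2500, 0.1250, 0.2292, 0.1667]
t=2: π = [0.0990, 0.1215, 0.2778, 0.1319, 0.2135, 0.1563]
t=3: π = [0.0991, 0.1224, 0.2833, 0.1317, 0.2085, 0.1551]
t=4: π = [0.0990, 0.1226, 0.2843, 0.1318, 0.2072, 0.1551]
t=5: π = [0.0990, 0.1227, 0.2845, 0.1318, 0.2070, 0.1552]

π = [0.0990, 0.1227, 0.2845, 0.1318, 0.2070, 0.1552]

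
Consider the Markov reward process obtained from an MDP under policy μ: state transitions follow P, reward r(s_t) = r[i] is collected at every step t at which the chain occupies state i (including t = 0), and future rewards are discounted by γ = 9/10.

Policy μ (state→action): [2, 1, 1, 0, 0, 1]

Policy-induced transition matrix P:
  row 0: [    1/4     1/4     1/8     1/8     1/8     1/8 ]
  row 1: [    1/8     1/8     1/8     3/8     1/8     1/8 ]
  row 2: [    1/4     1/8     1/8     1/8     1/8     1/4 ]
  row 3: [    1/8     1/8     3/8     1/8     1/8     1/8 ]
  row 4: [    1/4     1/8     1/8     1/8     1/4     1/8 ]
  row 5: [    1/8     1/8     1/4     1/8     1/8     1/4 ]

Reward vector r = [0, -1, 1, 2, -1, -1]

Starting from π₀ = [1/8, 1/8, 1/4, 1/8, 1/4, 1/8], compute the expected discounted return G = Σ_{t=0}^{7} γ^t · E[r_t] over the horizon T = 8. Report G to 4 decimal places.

G = 0.1983

t=0: π = [0.1250, 0.1250, 0.2500, 0.1250, 0.2500, 0.1250], E[r] = 0.0000, γ^t·E[r] = 0.000000, running G = 0.000000
t=1: π = [0.2031, 0.1406, 0.1719, 0.1563, 0.1563, 0.1719], E[r] = 0.0156, γ^t·E[r] = 0.014063, running G = 0.014063
t=2: π = [0.1914, 0.1504, 0.1855, 0.1602, 0.1445, 0.1680], E[r] = 0.0430, γ^t·E[r] = 0.034805, running G = 0.048867
t=3: π = [0.1902, 0.1489, 0.1860, 0.1626, 0.1431, 0.1692], E[r] = 0.0500, γ^t·E[r] = 0.036486, running G = 0.085353
t=4: π = [0.1899, 0.1488, 0.1868, 0.1622, 0.1429, 0.1694], E[r] = 0.0502, γ^t·E[r] = 0.032937, running G = 0.118290
t=5: π = [0.1899, 0.1487, 0.1867, 0.1622, 0.1429, 0.1695], E[r] = 0.0500, γ^t·E[r] = 0.029522, running G = 0.147812
t=6: π = [0.1899, 0.1487, 0.1867, 0.1622, 0.1429, 0.1695], E[r] = 0.0500, γ^t·E[r] = 0.026559, running G = 0.174370
t=7: π = [0.1899, 0.1487, 0.1867, 0.1622, 0.1429, 0.1695], E[r] = 0.0500, γ^t·E[r] = 0.023903, running G = 0.198274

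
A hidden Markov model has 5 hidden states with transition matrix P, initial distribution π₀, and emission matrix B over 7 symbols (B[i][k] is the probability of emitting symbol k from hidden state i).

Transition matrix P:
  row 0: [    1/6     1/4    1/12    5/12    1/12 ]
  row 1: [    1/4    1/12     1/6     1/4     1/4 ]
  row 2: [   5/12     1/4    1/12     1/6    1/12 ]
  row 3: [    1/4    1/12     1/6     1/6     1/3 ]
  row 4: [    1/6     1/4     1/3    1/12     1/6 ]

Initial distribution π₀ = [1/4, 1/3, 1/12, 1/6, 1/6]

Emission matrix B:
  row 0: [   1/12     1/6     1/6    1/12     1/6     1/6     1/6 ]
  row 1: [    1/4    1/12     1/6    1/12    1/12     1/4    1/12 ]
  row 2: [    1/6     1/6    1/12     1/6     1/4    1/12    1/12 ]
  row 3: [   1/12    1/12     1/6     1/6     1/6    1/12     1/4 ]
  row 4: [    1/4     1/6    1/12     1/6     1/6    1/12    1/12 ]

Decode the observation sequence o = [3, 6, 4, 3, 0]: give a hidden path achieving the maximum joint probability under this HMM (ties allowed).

path = [0, 3, 0, 3, 4]

t=0: δ = [2.083e-02, 2.778e-02, 1.389e-02, 2.778e-02, 2.778e-02]  (obs o_0=3)
t=1: δ = [1.157e-03, 5.787e-04, 7.716e-04, 2.170e-03, 7.716e-04]  ψ = [1, 4, 4, 0, 3]  (obs o_1=6)
t=2: δ = [9.042e-05, 2.411e-05, 9.042e-05, 8.038e-05, 1.206e-04]  ψ = [3, 0, 3, 0, 3]  (obs o_2=4)
t=3: δ = [3.140e-06, 2.512e-06, 6.698e-06, 6.279e-06, 4.465e-06]  ψ = [2, 4, 4, 0, 3]  (obs o_3=3)
t=4: δ = [2.326e-07, 4.186e-07, 2.481e-07, 1.090e-07, 5.233e-07]  ψ = [2, 2, 4, 0, 3]  (obs o_4=0)
backtrack: best end state = 4; path = [0, 3, 0, 3, 4]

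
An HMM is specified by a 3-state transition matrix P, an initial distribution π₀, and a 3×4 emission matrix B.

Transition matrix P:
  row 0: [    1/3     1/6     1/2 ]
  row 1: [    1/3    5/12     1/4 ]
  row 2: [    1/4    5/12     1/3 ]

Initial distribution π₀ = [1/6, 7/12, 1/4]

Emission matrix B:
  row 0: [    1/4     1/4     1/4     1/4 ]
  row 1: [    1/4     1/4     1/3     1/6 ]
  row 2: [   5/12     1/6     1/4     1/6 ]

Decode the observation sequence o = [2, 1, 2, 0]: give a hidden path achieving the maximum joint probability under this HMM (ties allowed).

t=0: δ = [4.167e-02, 1.944e-01, 6.250e-02]  (obs o_0=2)
t=1: δ = [1.620e-02, 2.025e-02, 8.102e-03]  ψ = [1, 1, 1]  (obs o_1=1)
t=2: δ = [1.688e-03, 2.813e-03, 2.025e-03]  ψ = [1, 1, 0]  (obs o_2=2)
t=3: δ = [2.344e-04, 2.930e-04, 3.516e-04]  ψ = [1, 1, 0]  (obs o_3=0)
backtrack: best end state = 2; path = [1, 1, 0, 2]

path = [1, 1, 0, 2]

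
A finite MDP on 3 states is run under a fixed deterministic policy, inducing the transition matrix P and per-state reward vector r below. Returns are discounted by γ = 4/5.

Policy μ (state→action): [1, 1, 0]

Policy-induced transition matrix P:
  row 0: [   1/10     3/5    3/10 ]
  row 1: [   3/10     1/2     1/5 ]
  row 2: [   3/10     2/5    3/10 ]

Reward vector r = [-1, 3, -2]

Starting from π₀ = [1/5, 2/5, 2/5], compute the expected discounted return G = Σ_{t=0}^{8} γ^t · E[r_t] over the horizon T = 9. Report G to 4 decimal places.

t=0: π = [0.2000, 0.4000, 0.4000], E[r] = 0.2000, γ^t·E[r] = 0.200000, running G = 0.200000
t=1: π = [0.2600, 0.4800, 0.2600], E[r] = 0.6600, γ^t·E[r] = 0.528000, running G = 0.728000
t=2: π = [0.2480, 0.5000, 0.2520], E[r] = 0.7480, γ^t·E[r] = 0.478720, running G = 1.206720
t=3: π = [0.2504, 0.4996, 0.2500], E[r] = 0.7484, γ^t·E[r] = 0.383181, running G = 1.589901
t=4: π = [0.2499, 0.5000, 0.2500], E[r] = 0.7501, γ^t·E[r] = 0.307249, running G = 1.897150
t=5: π = [0.2500, 0.5000, 0.2500], E[r] = 0.7500, γ^t·E[r] = 0.245746, running G = 2.142896
t=6: π = [0.2500, 0.5000, 0.2500], E[r] = 0.7500, γ^t·E[r] = 0.196610, running G = 2.339505
t=7: π = [0.2500, 0.5000, 0.2500], E[r] = 0.7500, γ^t·E[r] = 0.157286, running G = 2.496791
t=8: π = [0.2500, 0.5000, 0.2500], E[r] = 0.7500, γ^t·E[r] = 0.125829, running G = 2.622621

G = 2.6226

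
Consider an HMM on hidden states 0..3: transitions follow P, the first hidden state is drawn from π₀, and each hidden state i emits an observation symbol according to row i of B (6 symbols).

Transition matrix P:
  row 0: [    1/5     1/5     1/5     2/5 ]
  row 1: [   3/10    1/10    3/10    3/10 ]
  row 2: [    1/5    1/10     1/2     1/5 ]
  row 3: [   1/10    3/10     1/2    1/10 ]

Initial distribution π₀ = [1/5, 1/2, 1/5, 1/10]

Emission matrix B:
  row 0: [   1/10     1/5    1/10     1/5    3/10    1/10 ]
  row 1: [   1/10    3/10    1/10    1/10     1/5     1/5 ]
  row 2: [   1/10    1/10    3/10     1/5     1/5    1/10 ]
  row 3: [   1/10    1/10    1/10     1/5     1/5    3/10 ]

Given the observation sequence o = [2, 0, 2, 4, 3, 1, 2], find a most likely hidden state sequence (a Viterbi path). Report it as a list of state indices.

t=0: δ = [2.000e-02, 5.000e-02, 6.000e-02, 1.000e-02]  (obs o_0=2)
t=1: δ = [1.500e-03, 6.000e-04, 3.000e-03, 1.500e-03]  ψ = [1, 2, 2, 1]  (obs o_1=0)
t=2: δ = [6.000e-05, 4.500e-05, 4.500e-04, 6.000e-05]  ψ = [2, 3, 2, 0]  (obs o_2=2)
t=3: δ = [2.700e-05, 9.000e-06, 4.500e-05, 1.800e-05]  ψ = [2, 2, 2, 2]  (obs o_3=4)
t=4: δ = [1.800e-06, 5.400e-07, 4.500e-06, 2.160e-06]  ψ = [2, 0, 2, 0]  (obs o_4=3)
t=5: δ = [1.800e-07, 1.944e-07, 2.250e-07, 9.000e-08]  ψ = [2, 3, 2, 2]  (obs o_5=1)
t=6: δ = [5.832e-09, 3.600e-09, 3.375e-08, 7.200e-09]  ψ = [1, 0, 2, 0]  (obs o_6=2)
backtrack: best end state = 2; path = [2, 2, 2, 2, 2, 2, 2]

path = [2, 2, 2, 2, 2, 2, 2]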